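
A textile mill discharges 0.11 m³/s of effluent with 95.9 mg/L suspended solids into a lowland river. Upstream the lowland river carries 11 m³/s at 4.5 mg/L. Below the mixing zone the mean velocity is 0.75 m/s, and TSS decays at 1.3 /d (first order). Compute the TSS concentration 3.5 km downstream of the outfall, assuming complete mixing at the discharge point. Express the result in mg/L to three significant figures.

After complete mixing, C₀ = (0.11·95.9 + 11·4.5) / 11.11 = 5.405 mg/L.
Travel time t = 3500 m / 0.75 m/s = 4667 s = 0.05401 d.
C = 5.405·exp(−1.3·0.05401) = 5.405·0.9322 = 5.038 mg/L.

5.04 mg/L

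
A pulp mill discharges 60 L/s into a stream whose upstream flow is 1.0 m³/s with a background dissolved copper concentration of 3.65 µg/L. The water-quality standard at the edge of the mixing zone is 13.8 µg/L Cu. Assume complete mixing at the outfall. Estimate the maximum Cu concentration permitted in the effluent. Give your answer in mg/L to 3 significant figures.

60 L/s = 0.06 m³/s.
3.65 µg/L = 0.00365 mg/L.
13.8 µg/L = 0.0138 mg/L.
Mass balance: 0.0138·1.06 = 0.06·Cₑ + 1·0.00365.
Cₑ = (0.01463 − 0.00365) / 0.06 = 0.183 mg/L.

0.183 mg/L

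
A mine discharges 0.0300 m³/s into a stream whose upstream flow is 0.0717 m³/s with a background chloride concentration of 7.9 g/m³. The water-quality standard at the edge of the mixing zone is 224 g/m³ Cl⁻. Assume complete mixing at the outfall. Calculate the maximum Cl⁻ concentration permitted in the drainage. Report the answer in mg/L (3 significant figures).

740 mg/L

Mass balance: 224·0.1017 = 0.03·Cₑ + 0.0717·7.9.
Cₑ = (22.78 − 0.5664) / 0.03 = 740.5 mg/L.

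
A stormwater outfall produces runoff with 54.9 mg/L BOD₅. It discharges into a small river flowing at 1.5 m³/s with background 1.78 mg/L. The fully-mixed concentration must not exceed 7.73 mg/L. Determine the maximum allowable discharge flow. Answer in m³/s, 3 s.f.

0.189 m³/s

Mass balance at complete mixing: C_std·(Q_w + Q_r) = Q_w·C_e + Q_r·C_b.
Rearranging, Q_w = Q_r·(C_std − C_b)/(C_e − C_std) = 1.5·(7.73 − 1.78) / (54.9 − 7.73) = 0.1892 m³/s.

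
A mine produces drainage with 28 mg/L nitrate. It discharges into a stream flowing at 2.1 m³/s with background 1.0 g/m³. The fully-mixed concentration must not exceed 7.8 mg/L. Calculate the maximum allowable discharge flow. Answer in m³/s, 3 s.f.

Mass balance at complete mixing: C_std·(Q_w + Q_r) = Q_w·C_e + Q_r·C_b.
Rearranging, Q_w = Q_r·(C_std − C_b)/(C_e − C_std) = 2.1·(7.8 − 1) / (28 − 7.8) = 0.7069 m³/s.

0.707 m³/s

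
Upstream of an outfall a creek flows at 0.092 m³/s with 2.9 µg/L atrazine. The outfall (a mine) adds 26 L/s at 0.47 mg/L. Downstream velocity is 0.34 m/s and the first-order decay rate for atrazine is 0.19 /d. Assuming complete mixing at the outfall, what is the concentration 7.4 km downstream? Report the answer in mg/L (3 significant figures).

26 L/s = 0.026 m³/s.
2.9 µg/L = 0.0029 mg/L.
After complete mixing, C₀ = (0.026·0.47 + 0.092·0.0029) / 0.118 = 0.1058 mg/L.
Travel time t = 7400 m / 0.34 m/s = 2.176e+04 s = 0.2519 d.
C = 0.1058·exp(−0.19·0.2519) = 0.1058·0.9533 = 0.1009 mg/L.

0.101 mg/L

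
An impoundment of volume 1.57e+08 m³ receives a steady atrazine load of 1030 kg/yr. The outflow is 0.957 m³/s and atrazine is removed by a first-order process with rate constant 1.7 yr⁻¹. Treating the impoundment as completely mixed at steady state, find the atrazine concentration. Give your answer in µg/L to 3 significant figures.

Outflow Q = 0.957 m³/s × 3.156e+07 s/yr = 3.02e+07 m³/yr.
Steady-state CSTR mass balance: W = Q·C + k·V·C, so C = W/(Q + kV).
Q + kV = 3.02e+07 + 1.7·1.57e+08 = 2.971e+08 m³/yr.
C = 1030/2.971e+08 = 3.467e-06 kg/m³ = 0.003467 mg/L = 3.467 µg/L.

3.47 µg/L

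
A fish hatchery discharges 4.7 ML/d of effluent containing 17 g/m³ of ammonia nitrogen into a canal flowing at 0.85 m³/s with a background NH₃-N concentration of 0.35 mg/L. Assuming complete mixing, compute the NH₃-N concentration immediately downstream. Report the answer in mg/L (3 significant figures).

1.35 mg/L

4.7 ML/d = 0.0544 m³/s.
Conservation of mass across the mixing zone: C = (0.0544·17 + 0.85·0.35) / (0.0544 + 0.85) = 1.222/0.9044 = 1.351 mg/L.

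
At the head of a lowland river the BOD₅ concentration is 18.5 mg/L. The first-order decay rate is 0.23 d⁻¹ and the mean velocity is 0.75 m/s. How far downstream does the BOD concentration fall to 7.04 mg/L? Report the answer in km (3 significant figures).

272 km

From C = C₀·e^(−kt), t = ln(C₀/C)/k = ln(18.5/7.04)/0.23 = 0.9662/0.23 = 4.201 d.
Distance = v·t = 0.75 m/s × 3.629e+05 s = 2.722e+05 m = 272.2 km.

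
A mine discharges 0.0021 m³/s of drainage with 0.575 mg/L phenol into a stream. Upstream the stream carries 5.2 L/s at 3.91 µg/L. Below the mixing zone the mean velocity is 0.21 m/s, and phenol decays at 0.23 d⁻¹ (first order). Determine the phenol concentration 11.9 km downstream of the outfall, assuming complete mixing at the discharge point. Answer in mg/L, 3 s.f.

5.2 L/s = 0.0052 m³/s.
3.91 µg/L = 0.00391 mg/L.
After complete mixing, C₀ = (0.0021·0.575 + 0.0052·0.00391) / 0.0073 = 0.1682 mg/L.
Travel time t = 1.19e+04 m / 0.21 m/s = 5.667e+04 s = 0.6559 d.
C = 0.1682·exp(−0.23·0.6559) = 0.1682·0.86 = 0.1446 mg/L.

0.145 mg/L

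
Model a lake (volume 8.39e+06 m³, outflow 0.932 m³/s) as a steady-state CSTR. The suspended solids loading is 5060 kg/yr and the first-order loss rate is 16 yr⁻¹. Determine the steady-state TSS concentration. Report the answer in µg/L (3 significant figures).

Outflow Q = 0.932 m³/s × 3.156e+07 s/yr = 2.941e+07 m³/yr.
Steady-state CSTR mass balance: W = Q·C + k·V·C, so C = W/(Q + kV).
Q + kV = 2.941e+07 + 16·8.39e+06 = 1.637e+08 m³/yr.
C = 5060/1.637e+08 = 3.092e-05 kg/m³ = 0.03092 mg/L = 30.92 µg/L.

30.9 µg/L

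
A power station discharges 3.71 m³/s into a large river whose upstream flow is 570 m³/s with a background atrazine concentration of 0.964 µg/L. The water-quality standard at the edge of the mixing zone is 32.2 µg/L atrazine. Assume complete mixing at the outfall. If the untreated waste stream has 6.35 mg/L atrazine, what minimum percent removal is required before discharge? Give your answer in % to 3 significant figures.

0.964 µg/L = 0.000964 mg/L.
32.2 µg/L = 0.0322 mg/L.
Mass balance: 0.0322·573.7 = 3.71·Cₑ + 570·0.000964.
Cₑ = (18.47 − 0.5495) / 3.71 = 4.831 mg/L.
Required removal = 1 − 4.831/6.35 = 23.92 %.

23.9 %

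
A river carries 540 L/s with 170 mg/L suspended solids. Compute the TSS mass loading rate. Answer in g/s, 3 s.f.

540 L/s = 0.54 m³/s.
Mass flux = Q·C = 0.54 m³/s × 170 g/m³ = 91.8 g/s.

91.8 g/s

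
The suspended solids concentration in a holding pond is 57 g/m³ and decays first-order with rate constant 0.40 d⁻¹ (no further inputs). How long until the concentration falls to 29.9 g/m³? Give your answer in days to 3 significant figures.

t = ln(C₀/C)/k = ln(57/29.9)/0.40 = 0.6452/0.40 = 1.613 d.

1.61 d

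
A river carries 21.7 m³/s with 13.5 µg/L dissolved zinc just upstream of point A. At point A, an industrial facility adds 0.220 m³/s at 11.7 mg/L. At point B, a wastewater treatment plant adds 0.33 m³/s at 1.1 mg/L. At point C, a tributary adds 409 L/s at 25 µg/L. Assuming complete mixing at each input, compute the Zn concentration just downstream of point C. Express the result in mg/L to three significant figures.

13.5 µg/L = 0.0135 mg/L.
After input A: C = (21.7·0.0135 + 0.22·11.7) / 21.92 = 0.1308 mg/L.
After input B: C = (21.92·0.1308 + 0.33·1.1) / 22.25 = 0.1452 mg/L.
409 L/s = 0.409 m³/s.
25 µg/L = 0.025 mg/L.
After input C: C = (22.25·0.1452 + 0.409·0.025) / 22.66 = 0.143 mg/L.

0.143 mg/L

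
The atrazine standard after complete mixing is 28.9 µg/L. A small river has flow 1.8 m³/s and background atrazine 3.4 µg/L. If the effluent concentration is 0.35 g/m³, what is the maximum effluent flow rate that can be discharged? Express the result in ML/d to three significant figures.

12.4 ML/d

3.4 µg/L = 0.0034 mg/L.
28.9 µg/L = 0.0289 mg/L.
Mass balance at complete mixing: C_std·(Q_w + Q_r) = Q_w·C_e + Q_r·C_b.
Rearranging, Q_w = Q_r·(C_std − C_b)/(C_e − C_std) = 1.8·(0.0289 − 0.0034) / (0.35 − 0.0289) = 0.1429 m³/s.
= 12.35 ML/d.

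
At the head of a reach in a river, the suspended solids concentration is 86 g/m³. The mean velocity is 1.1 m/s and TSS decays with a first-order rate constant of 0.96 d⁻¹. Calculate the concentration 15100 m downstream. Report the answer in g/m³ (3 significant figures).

73.8 g/m³

Travel time t = 15100 m / 1.1 m/s = 1.51e+04/1.1 = 1.373e+04 s = 0.1589 d.
First-order decay: C = 86·exp(−0.96·0.1589) = 86·0.8585 = 73.83 g/m³.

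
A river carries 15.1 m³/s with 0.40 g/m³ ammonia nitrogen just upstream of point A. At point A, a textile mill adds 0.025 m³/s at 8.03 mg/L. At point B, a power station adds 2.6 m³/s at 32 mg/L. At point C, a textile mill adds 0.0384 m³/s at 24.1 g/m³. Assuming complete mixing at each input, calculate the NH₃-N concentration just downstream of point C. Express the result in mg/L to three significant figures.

After input A: C = (15.1·0.4 + 0.025·8.03) / 15.12 = 0.4126 mg/L.
After input B: C = (15.12·0.4126 + 2.6·32) / 17.73 = 5.046 mg/L.
After input C: C = (17.73·5.046 + 0.0384·24.1) / 17.76 = 5.087 mg/L.

5.09 mg/L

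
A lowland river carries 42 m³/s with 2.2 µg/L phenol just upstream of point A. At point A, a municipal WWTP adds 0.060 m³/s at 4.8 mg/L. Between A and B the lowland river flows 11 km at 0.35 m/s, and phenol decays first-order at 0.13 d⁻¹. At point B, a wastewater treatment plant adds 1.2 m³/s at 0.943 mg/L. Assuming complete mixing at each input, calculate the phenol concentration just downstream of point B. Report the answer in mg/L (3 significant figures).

0.0345 mg/L

2.2 µg/L = 0.0022 mg/L.
After input A: C = (42·0.0022 + 0.06·4.8) / 42.06 = 0.009044 mg/L.
Over the 11 km reach to input B (t = 3.143e+04 s = 0.3638 d), decay gives C = 0.009044·exp(−0.13·0.3638) = 0.008626 mg/L.
After input B: C = (42.06·0.008626 + 1.2·0.943) / 43.26 = 0.03455 mg/L.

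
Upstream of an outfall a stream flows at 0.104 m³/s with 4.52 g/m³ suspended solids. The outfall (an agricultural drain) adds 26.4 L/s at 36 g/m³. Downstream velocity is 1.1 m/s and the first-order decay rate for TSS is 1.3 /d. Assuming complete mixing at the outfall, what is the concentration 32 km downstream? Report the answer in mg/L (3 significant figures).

7.03 mg/L

26.4 L/s = 0.0264 m³/s.
After complete mixing, C₀ = (0.0264·36 + 0.104·4.52) / 0.1304 = 10.89 mg/L.
Travel time t = 3.2e+04 m / 1.1 m/s = 2.909e+04 s = 0.3367 d.
C = 10.89·exp(−1.3·0.3367) = 10.89·0.6455 = 7.032 mg/L.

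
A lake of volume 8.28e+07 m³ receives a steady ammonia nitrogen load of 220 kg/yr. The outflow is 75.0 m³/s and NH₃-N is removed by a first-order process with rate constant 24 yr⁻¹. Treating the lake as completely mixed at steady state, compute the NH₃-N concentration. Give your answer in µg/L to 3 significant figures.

Outflow Q = 75.0 m³/s × 3.156e+07 s/yr = 2.367e+09 m³/yr.
Steady-state CSTR mass balance: W = Q·C + k·V·C, so C = W/(Q + kV).
Q + kV = 2.367e+09 + 24·8.28e+07 = 4.354e+09 m³/yr.
C = 220/4.354e+09 = 5.053e-08 kg/m³ = 5.053e-05 mg/L = 0.05053 µg/L.

0.0505 µg/L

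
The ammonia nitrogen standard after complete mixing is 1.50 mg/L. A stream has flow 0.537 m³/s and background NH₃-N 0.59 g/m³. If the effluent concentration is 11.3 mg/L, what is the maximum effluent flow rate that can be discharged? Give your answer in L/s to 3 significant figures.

49.9 L/s

Mass balance at complete mixing: C_std·(Q_w + Q_r) = Q_w·C_e + Q_r·C_b.
Rearranging, Q_w = Q_r·(C_std − C_b)/(C_e − C_std) = 0.537·(1.5 − 0.59) / (11.3 − 1.5) = 0.04986 m³/s.
= 49.86 L/s.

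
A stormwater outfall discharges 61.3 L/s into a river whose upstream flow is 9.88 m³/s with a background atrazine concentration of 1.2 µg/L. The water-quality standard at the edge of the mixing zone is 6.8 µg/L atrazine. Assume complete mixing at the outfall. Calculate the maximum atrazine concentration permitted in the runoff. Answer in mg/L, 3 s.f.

0.909 mg/L

61.3 L/s = 0.0613 m³/s.
1.2 µg/L = 0.0012 mg/L.
6.8 µg/L = 0.0068 mg/L.
Mass balance: 0.0068·9.941 = 0.0613·Cₑ + 9.88·0.0012.
Cₑ = (0.0676 − 0.01186) / 0.0613 = 0.9094 mg/L.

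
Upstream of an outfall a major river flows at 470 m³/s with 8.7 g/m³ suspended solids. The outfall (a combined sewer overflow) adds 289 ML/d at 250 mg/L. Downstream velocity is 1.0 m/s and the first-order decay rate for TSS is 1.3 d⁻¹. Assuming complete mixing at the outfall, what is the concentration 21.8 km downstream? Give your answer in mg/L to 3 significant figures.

289 ML/d = 3.345 m³/s.
After complete mixing, C₀ = (3.345·250 + 470·8.7) / 473.3 = 10.41 mg/L.
Travel time t = 2.18e+04 m / 1.0 m/s = 2.18e+04 s = 0.2523 d.
C = 10.41·exp(−1.3·0.2523) = 10.41·0.7204 = 7.495 mg/L.

7.50 mg/L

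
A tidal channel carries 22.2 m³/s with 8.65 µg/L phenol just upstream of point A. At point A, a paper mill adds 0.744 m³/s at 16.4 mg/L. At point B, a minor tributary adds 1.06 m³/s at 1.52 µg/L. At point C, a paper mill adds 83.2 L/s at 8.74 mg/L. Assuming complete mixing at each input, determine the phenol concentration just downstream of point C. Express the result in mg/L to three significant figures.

8.65 µg/L = 0.00865 mg/L.
After input A: C = (22.2·0.00865 + 0.744·16.4) / 22.94 = 0.5402 mg/L.
1.52 µg/L = 0.00152 mg/L.
After input B: C = (22.94·0.5402 + 1.06·0.00152) / 24 = 0.5164 mg/L.
83.2 L/s = 0.0832 m³/s.
After input C: C = (24·0.5164 + 0.0832·8.74) / 24.09 = 0.5448 mg/L.

0.545 mg/L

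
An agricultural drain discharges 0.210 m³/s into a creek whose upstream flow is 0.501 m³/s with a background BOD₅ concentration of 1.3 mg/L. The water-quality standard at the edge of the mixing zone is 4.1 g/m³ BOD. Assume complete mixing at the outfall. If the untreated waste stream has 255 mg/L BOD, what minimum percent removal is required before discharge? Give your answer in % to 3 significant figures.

Mass balance: 4.1·0.711 = 0.21·Cₑ + 0.501·1.3.
Cₑ = (2.915 − 0.6513) / 0.21 = 10.78 mg/L.
Required removal = 1 − 10.78/255 = 95.77 %.

95.8 %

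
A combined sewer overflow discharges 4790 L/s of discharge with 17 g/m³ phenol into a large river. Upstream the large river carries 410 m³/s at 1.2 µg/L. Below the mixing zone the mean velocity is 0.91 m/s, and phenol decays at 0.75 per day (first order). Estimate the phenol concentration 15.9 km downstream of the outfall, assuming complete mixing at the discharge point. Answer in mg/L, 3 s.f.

4790 L/s = 4.79 m³/s.
1.2 µg/L = 0.0012 mg/L.
After complete mixing, C₀ = (4.79·17 + 410·0.0012) / 414.8 = 0.1975 mg/L.
Travel time t = 1.59e+04 m / 0.91 m/s = 1.747e+04 s = 0.2022 d.
C = 0.1975·exp(−0.75·0.2022) = 0.1975·0.8593 = 0.1697 mg/L.

0.170 mg/L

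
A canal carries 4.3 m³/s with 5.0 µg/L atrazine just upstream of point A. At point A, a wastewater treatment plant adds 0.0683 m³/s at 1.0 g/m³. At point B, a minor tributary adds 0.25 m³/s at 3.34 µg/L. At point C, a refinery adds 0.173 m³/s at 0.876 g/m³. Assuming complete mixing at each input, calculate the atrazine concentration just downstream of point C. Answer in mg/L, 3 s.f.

5.0 µg/L = 0.005 mg/L.
After input A: C = (4.3·0.005 + 0.0683·1) / 4.368 = 0.02056 mg/L.
3.34 µg/L = 0.00334 mg/L.
After input B: C = (4.368·0.02056 + 0.25·0.00334) / 4.618 = 0.01963 mg/L.
After input C: C = (4.618·0.01963 + 0.173·0.876) / 4.791 = 0.05055 mg/L.

0.0505 mg/L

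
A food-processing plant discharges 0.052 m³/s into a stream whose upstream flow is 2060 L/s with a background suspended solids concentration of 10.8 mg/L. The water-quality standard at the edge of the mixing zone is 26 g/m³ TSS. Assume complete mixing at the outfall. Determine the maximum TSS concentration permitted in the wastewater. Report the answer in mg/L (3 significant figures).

2060 L/s = 2.06 m³/s.
Mass balance: 26·2.112 = 0.052·Cₑ + 2.06·10.8.
Cₑ = (54.91 − 22.25) / 0.052 = 628.2 mg/L.

628 mg/L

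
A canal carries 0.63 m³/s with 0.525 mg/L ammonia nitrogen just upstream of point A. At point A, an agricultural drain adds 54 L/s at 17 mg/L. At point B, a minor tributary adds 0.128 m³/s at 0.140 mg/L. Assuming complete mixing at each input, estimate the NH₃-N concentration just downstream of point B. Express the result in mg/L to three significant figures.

1.56 mg/L

54 L/s = 0.054 m³/s.
After input A: C = (0.63·0.525 + 0.054·17) / 0.684 = 1.826 mg/L.
After input B: C = (0.684·1.826 + 0.128·0.14) / 0.812 = 1.56 mg/L.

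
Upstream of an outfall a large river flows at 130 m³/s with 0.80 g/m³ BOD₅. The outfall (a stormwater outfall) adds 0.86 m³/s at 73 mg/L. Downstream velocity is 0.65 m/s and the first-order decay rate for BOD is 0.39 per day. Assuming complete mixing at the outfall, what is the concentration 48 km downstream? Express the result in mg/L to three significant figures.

After complete mixing, C₀ = (0.86·73 + 130·0.8) / 130.9 = 1.274 mg/L.
Travel time t = 4.8e+04 m / 0.65 m/s = 7.385e+04 s = 0.8547 d.
C = 1.274·exp(−0.39·0.8547) = 1.274·0.7165 = 0.9132 mg/L.

0.913 mg/L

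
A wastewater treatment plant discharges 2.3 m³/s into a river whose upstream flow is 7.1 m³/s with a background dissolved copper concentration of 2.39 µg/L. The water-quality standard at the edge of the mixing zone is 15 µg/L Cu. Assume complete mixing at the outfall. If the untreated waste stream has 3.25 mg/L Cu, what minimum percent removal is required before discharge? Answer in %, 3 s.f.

2.39 µg/L = 0.00239 mg/L.
15 µg/L = 0.015 mg/L.
Mass balance: 0.015·9.4 = 2.3·Cₑ + 7.1·0.00239.
Cₑ = (0.141 − 0.01697) / 2.3 = 0.05393 mg/L.
Required removal = 1 − 0.05393/3.25 = 98.34 %.

98.3 %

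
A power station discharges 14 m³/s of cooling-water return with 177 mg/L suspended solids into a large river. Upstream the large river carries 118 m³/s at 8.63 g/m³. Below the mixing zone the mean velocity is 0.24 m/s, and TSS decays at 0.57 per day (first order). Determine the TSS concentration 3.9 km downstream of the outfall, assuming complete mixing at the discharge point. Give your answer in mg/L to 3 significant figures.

23.8 mg/L

After complete mixing, C₀ = (14·177 + 118·8.63) / 132 = 26.49 mg/L.
Travel time t = 3900 m / 0.24 m/s = 1.625e+04 s = 0.1881 d.
C = 26.49·exp(−0.57·0.1881) = 26.49·0.8983 = 23.79 mg/L.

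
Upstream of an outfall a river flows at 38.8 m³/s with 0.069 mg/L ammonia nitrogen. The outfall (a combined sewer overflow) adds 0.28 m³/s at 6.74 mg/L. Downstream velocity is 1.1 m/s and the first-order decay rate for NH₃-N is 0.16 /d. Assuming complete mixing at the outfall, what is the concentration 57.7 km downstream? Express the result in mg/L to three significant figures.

0.106 mg/L

After complete mixing, C₀ = (0.28·6.74 + 38.8·0.069) / 39.08 = 0.1168 mg/L.
Travel time t = 5.77e+04 m / 1.1 m/s = 5.245e+04 s = 0.6071 d.
C = 0.1168·exp(−0.16·0.6071) = 0.1168·0.9074 = 0.106 mg/L.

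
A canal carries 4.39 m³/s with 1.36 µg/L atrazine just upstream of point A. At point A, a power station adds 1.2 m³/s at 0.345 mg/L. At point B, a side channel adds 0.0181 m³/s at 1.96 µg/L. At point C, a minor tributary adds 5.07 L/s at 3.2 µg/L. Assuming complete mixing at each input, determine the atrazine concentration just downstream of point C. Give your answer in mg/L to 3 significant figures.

1.36 µg/L = 0.00136 mg/L.
After input A: C = (4.39·0.00136 + 1.2·0.345) / 5.59 = 0.07513 mg/L.
1.96 µg/L = 0.00196 mg/L.
After input B: C = (5.59·0.07513 + 0.0181·0.00196) / 5.608 = 0.07489 mg/L.
5.07 L/s = 0.00507 m³/s.
3.2 µg/L = 0.0032 mg/L.
After input C: C = (5.608·0.07489 + 0.00507·0.0032) / 5.613 = 0.07483 mg/L.

0.0748 mg/L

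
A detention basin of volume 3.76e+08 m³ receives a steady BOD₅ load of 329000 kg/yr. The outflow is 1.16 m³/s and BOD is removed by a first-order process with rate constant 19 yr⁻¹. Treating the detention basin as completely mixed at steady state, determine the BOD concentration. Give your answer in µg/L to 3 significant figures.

Outflow Q = 1.16 m³/s × 3.156e+07 s/yr = 3.661e+07 m³/yr.
Steady-state CSTR mass balance: W = Q·C + k·V·C, so C = W/(Q + kV).
Q + kV = 3.661e+07 + 19·3.76e+08 = 7.181e+09 m³/yr.
C = 329000/7.181e+09 = 4.582e-05 kg/m³ = 0.04582 mg/L = 45.82 µg/L.

45.8 µg/L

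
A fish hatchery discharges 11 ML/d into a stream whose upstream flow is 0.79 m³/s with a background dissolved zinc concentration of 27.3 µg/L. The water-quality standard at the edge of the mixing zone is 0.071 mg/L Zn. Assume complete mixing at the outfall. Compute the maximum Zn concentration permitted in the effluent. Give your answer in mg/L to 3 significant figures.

0.342 mg/L

11 ML/d = 0.1273 m³/s.
27.3 µg/L = 0.0273 mg/L.
Mass balance: 0.071·0.9173 = 0.1273·Cₑ + 0.79·0.0273.
Cₑ = (0.06513 − 0.02157) / 0.1273 = 0.3422 mg/L.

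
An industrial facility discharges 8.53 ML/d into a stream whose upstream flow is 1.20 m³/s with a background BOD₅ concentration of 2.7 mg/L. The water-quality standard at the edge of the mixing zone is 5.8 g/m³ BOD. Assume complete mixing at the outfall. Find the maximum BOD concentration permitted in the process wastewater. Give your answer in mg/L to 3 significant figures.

8.53 ML/d = 0.09873 m³/s.
Mass balance: 5.8·1.299 = 0.09873·Cₑ + 1.2·2.7.
Cₑ = (7.533 − 3.24) / 0.09873 = 43.48 mg/L.

43.5 mg/L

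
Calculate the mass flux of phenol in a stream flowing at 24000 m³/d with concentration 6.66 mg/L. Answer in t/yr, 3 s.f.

24000 m³/d = 0.2778 m³/s.
Mass flux = Q·C = 0.2778 m³/s × 6.66 g/m³ = 1.85 g/s.
= 1.85 g/s × 31.56 = 58.38 t/yr.

58.4 t/yr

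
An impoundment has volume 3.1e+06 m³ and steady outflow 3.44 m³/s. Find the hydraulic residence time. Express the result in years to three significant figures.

0.0286 yr

Q = 3.44 m³/s × 3.156e+07 s/yr = 1.086e+08 m³/yr.
Hydraulic residence time τ = V/Q = 3.1e+06/1.086e+08 = 0.02856 yr.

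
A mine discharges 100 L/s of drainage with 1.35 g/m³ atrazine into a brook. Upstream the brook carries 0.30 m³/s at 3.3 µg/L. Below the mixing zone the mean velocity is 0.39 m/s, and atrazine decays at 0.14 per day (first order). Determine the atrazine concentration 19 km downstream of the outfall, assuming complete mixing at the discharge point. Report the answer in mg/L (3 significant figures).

0.314 mg/L

100 L/s = 0.1 m³/s.
3.3 µg/L = 0.0033 mg/L.
After complete mixing, C₀ = (0.1·1.35 + 0.3·0.0033) / 0.4 = 0.34 mg/L.
Travel time t = 1.9e+04 m / 0.39 m/s = 4.872e+04 s = 0.5639 d.
C = 0.34·exp(−0.14·0.5639) = 0.34·0.9241 = 0.3142 mg/L.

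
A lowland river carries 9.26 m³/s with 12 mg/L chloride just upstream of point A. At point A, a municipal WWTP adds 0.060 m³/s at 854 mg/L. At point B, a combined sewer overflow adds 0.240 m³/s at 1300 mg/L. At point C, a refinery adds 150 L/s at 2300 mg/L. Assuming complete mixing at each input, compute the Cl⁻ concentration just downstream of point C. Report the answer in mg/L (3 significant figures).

After input A: C = (9.26·12 + 0.06·854) / 9.32 = 17.42 mg/L.
After input B: C = (9.32·17.42 + 0.24·1300) / 9.56 = 49.62 mg/L.
150 L/s = 0.15 m³/s.
After input C: C = (9.56·49.62 + 0.15·2300) / 9.71 = 84.38 mg/L.

84.4 mg/L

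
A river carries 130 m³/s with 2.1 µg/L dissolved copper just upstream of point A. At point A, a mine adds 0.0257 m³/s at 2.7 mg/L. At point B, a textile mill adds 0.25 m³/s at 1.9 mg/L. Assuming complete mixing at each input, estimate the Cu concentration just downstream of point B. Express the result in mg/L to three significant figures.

0.00627 mg/L

2.1 µg/L = 0.0021 mg/L.
After input A: C = (130·0.0021 + 0.0257·2.7) / 130 = 0.002633 mg/L.
After input B: C = (130·0.002633 + 0.25·1.9) / 130.3 = 0.006274 mg/L.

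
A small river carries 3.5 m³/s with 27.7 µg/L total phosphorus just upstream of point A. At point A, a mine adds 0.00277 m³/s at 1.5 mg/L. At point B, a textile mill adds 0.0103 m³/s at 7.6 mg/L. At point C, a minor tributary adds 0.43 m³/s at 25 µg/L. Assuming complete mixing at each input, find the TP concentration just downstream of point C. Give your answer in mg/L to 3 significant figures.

0.0482 mg/L

27.7 µg/L = 0.0277 mg/L.
After input A: C = (3.5·0.0277 + 0.00277·1.5) / 3.503 = 0.02886 mg/L.
After input B: C = (3.503·0.02886 + 0.0103·7.6) / 3.513 = 0.05106 mg/L.
25 µg/L = 0.025 mg/L.
After input C: C = (3.513·0.05106 + 0.43·0.025) / 3.943 = 0.04822 mg/L.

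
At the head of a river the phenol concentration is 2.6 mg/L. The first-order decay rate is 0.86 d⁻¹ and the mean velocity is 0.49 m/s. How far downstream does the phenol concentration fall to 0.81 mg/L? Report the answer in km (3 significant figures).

From C = C₀·e^(−kt), t = ln(C₀/C)/k = ln(2.6/0.81)/0.86 = 1.166/0.86 = 1.356 d.
Distance = v·t = 0.49 m/s × 1.172e+05 s = 5.741e+04 m = 57.41 km.

57.4 km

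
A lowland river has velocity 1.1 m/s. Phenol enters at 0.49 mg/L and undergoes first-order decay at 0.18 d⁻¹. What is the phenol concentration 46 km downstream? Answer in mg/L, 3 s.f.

Travel time t = 46 km / 1.1 m/s = 4.6e+04/1.1 = 4.182e+04 s = 0.484 d.
First-order decay: C = 0.49·exp(−0.18·0.484) = 0.49·0.9166 = 0.4491 mg/L.

0.449 mg/L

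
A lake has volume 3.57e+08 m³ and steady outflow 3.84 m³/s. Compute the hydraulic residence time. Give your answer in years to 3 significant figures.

2.95 yr

Q = 3.84 m³/s × 3.156e+07 s/yr = 1.212e+08 m³/yr.
Hydraulic residence time τ = V/Q = 3.57e+08/1.212e+08 = 2.946 yr.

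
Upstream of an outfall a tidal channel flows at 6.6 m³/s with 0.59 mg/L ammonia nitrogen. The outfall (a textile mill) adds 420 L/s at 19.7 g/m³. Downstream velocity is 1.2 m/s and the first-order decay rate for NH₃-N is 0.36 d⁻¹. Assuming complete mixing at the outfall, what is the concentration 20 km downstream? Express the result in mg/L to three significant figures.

420 L/s = 0.42 m³/s.
After complete mixing, C₀ = (0.42·19.7 + 6.6·0.59) / 7.02 = 1.733 mg/L.
Travel time t = 2e+04 m / 1.2 m/s = 1.667e+04 s = 0.1929 d.
C = 1.733·exp(−0.36·0.1929) = 1.733·0.9329 = 1.617 mg/L.

1.62 mg/L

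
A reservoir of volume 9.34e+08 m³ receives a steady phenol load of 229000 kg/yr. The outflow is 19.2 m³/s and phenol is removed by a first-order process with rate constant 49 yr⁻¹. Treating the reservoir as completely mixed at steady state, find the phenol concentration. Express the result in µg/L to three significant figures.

4.94 µg/L

Outflow Q = 19.2 m³/s × 3.156e+07 s/yr = 6.059e+08 m³/yr.
Steady-state CSTR mass balance: W = Q·C + k·V·C, so C = W/(Q + kV).
Q + kV = 6.059e+08 + 49·9.34e+08 = 4.637e+10 m³/yr.
C = 229000/4.637e+10 = 4.938e-06 kg/m³ = 0.004938 mg/L = 4.938 µg/L.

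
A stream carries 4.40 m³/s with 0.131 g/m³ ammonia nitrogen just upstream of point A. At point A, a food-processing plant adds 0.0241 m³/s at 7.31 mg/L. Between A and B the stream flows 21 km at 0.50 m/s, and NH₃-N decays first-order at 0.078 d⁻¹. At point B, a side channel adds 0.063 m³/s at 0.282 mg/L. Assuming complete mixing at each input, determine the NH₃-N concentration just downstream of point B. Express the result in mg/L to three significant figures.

0.165 mg/L

After input A: C = (4.4·0.131 + 0.0241·7.31) / 4.424 = 0.1701 mg/L.
Over the 21 km reach to input B (t = 4.2e+04 s = 0.4861 d), decay gives C = 0.1701·exp(−0.078·0.4861) = 0.1638 mg/L.
After input B: C = (4.424·0.1638 + 0.063·0.282) / 4.487 = 0.1654 mg/L.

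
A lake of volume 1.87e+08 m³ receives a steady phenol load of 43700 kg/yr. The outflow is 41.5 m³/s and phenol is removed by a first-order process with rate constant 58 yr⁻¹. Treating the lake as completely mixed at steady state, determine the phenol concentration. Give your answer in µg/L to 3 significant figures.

3.60 µg/L

Outflow Q = 41.5 m³/s × 3.156e+07 s/yr = 1.31e+09 m³/yr.
Steady-state CSTR mass balance: W = Q·C + k·V·C, so C = W/(Q + kV).
Q + kV = 1.31e+09 + 58·1.87e+08 = 1.216e+10 m³/yr.
C = 43700/1.216e+10 = 3.595e-06 kg/m³ = 0.003595 mg/L = 3.595 µg/L.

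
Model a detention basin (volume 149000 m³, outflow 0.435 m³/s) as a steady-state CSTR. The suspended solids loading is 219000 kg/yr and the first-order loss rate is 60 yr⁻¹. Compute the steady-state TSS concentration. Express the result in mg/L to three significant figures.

9.66 mg/L

Outflow Q = 0.435 m³/s × 3.156e+07 s/yr = 1.373e+07 m³/yr.
Steady-state CSTR mass balance: W = Q·C + k·V·C, so C = W/(Q + kV).
Q + kV = 1.373e+07 + 60·149000 = 2.267e+07 m³/yr.
C = 219000/2.267e+07 = 0.009661 kg/m³ = 9.661 mg/L.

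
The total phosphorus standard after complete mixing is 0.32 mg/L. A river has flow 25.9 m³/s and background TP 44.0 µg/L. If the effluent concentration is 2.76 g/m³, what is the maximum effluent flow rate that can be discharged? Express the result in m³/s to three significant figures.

44.0 µg/L = 0.044 mg/L.
Mass balance at complete mixing: C_std·(Q_w + Q_r) = Q_w·C_e + Q_r·C_b.
Rearranging, Q_w = Q_r·(C_std − C_b)/(C_e − C_std) = 25.9·(0.32 − 0.044) / (2.76 − 0.32) = 2.93 m³/s.

2.93 m³/s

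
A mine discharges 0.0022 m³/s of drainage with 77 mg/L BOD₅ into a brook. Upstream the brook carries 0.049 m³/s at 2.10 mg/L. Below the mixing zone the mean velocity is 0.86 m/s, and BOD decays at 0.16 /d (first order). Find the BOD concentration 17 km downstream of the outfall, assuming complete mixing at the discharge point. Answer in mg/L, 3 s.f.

5.13 mg/L

After complete mixing, C₀ = (0.0022·77 + 0.049·2.1) / 0.0512 = 5.318 mg/L.
Travel time t = 1.7e+04 m / 0.86 m/s = 1.977e+04 s = 0.2288 d.
C = 5.318·exp(−0.16·0.2288) = 5.318·0.9641 = 5.127 mg/L.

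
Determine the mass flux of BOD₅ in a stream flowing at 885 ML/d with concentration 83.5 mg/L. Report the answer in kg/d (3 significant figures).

885 ML/d = 10.24 m³/s.
Mass flux = Q·C = 10.24 m³/s × 83.5 g/m³ = 855.3 g/s.
= 855.3 g/s × 86.4 = 7.39e+04 kg/d.

73900 kg/d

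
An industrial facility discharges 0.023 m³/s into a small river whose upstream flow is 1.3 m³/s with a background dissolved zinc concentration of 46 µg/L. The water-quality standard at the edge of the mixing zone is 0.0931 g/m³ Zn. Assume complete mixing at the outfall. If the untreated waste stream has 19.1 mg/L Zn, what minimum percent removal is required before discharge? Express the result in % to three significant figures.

46 µg/L = 0.046 mg/L.
Mass balance: 0.0931·1.323 = 0.023·Cₑ + 1.3·0.046.
Cₑ = (0.1232 − 0.0598) / 0.023 = 2.755 mg/L.
Required removal = 1 − 2.755/19.1 = 85.57 %.

85.6 %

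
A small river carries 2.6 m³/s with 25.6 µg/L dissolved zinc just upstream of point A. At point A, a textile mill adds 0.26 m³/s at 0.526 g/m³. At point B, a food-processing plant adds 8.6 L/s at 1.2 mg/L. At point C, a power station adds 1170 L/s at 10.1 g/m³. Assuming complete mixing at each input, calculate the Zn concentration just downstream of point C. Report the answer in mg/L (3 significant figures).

25.6 µg/L = 0.0256 mg/L.
After input A: C = (2.6·0.0256 + 0.26·0.526) / 2.86 = 0.07109 mg/L.
8.6 L/s = 0.0086 m³/s.
After input B: C = (2.86·0.07109 + 0.0086·1.2) / 2.869 = 0.07448 mg/L.
1170 L/s = 1.17 m³/s.
After input C: C = (2.869·0.07448 + 1.17·10.1) / 4.039 = 2.979 mg/L.

2.98 mg/L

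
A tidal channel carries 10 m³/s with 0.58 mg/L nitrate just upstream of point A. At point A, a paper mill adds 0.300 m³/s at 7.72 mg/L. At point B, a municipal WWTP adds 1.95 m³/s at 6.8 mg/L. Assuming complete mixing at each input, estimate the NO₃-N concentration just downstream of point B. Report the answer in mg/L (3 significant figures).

1.74 mg/L

After input A: C = (10·0.58 + 0.3·7.72) / 10.3 = 0.788 mg/L.
After input B: C = (10.3·0.788 + 1.95·6.8) / 12.25 = 1.745 mg/L.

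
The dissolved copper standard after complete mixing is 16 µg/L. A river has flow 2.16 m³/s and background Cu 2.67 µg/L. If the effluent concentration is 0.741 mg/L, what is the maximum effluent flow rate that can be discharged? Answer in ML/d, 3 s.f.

3.43 ML/d

2.67 µg/L = 0.00267 mg/L.
16 µg/L = 0.016 mg/L.
Mass balance at complete mixing: C_std·(Q_w + Q_r) = Q_w·C_e + Q_r·C_b.
Rearranging, Q_w = Q_r·(C_std − C_b)/(C_e − C_std) = 2.16·(0.016 − 0.00267) / (0.741 − 0.016) = 0.03971 m³/s.
= 3.431 ML/d.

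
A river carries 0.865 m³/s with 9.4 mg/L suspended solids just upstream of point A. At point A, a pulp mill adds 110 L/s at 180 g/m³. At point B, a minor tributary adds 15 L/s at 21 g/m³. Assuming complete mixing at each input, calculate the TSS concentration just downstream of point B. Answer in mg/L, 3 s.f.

28.5 mg/L

110 L/s = 0.11 m³/s.
After input A: C = (0.865·9.4 + 0.11·180) / 0.975 = 28.65 mg/L.
15 L/s = 0.015 m³/s.
After input B: C = (0.975·28.65 + 0.015·21) / 0.99 = 28.53 mg/L.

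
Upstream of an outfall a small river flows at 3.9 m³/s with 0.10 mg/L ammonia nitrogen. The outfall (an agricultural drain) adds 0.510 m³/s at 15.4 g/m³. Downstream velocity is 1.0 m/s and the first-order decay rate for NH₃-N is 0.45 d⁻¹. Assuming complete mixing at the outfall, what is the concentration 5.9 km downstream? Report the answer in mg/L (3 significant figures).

After complete mixing, C₀ = (0.51·15.4 + 3.9·0.1) / 4.41 = 1.869 mg/L.
Travel time t = 5900 m / 1.0 m/s = 5900 s = 0.06829 d.
C = 1.869·exp(−0.45·0.06829) = 1.869·0.9697 = 1.813 mg/L.

1.81 mg/L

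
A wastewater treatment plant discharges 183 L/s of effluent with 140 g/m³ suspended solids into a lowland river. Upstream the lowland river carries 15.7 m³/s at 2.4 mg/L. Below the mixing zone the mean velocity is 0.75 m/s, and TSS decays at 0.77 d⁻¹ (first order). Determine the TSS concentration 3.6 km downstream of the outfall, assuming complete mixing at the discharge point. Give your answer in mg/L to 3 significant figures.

183 L/s = 0.183 m³/s.
After complete mixing, C₀ = (0.183·140 + 15.7·2.4) / 15.88 = 3.985 mg/L.
Travel time t = 3600 m / 0.75 m/s = 4800 s = 0.05556 d.
C = 3.985·exp(−0.77·0.05556) = 3.985·0.9581 = 3.819 mg/L.

3.82 mg/L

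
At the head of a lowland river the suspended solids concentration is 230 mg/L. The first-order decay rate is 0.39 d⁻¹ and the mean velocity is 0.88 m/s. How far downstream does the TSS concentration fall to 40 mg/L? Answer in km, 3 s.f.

341 km

From C = C₀·e^(−kt), t = ln(C₀/C)/k = ln(230/40)/0.39 = 1.749/0.39 = 4.485 d.
Distance = v·t = 0.88 m/s × 3.875e+05 s = 3.41e+05 m = 341 km.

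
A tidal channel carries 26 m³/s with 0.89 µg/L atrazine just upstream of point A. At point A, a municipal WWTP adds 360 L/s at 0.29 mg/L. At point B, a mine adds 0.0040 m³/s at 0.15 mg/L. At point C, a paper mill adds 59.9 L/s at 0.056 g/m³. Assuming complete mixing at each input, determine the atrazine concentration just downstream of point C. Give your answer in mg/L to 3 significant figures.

0.00498 mg/L

0.89 µg/L = 0.00089 mg/L.
360 L/s = 0.36 m³/s.
After input A: C = (26·0.00089 + 0.36·0.29) / 26.36 = 0.004838 mg/L.
After input B: C = (26.36·0.004838 + 0.004·0.15) / 26.36 = 0.00486 mg/L.
59.9 L/s = 0.0599 m³/s.
After input C: C = (26.36·0.00486 + 0.0599·0.056) / 26.42 = 0.004976 mg/L.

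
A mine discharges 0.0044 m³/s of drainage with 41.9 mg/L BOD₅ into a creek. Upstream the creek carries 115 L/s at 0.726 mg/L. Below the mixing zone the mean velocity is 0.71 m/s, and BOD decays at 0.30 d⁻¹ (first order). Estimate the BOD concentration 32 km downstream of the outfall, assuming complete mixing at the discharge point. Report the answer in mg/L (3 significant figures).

115 L/s = 0.115 m³/s.
After complete mixing, C₀ = (0.0044·41.9 + 0.115·0.726) / 0.1194 = 2.243 mg/L.
Travel time t = 3.2e+04 m / 0.71 m/s = 4.507e+04 s = 0.5216 d.
C = 2.243·exp(−0.30·0.5216) = 2.243·0.8551 = 1.918 mg/L.

1.92 mg/L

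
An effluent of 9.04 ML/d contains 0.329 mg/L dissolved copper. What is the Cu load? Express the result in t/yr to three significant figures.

1.09 t/yr

9.04 ML/d = 0.1046 m³/s.
Mass flux = Q·C = 0.1046 m³/s × 0.329 g/m³ = 0.03442 g/s.
= 0.03442 g/s × 31.56 = 1.086 t/yr.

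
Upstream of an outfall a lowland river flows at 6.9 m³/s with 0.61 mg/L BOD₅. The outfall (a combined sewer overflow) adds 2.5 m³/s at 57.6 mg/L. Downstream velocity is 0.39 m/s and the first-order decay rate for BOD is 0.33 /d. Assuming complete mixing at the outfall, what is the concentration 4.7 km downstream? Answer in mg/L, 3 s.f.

After complete mixing, C₀ = (2.5·57.6 + 6.9·0.61) / 9.4 = 15.77 mg/L.
Travel time t = 4700 m / 0.39 m/s = 1.205e+04 s = 0.1395 d.
C = 15.77·exp(−0.33·0.1395) = 15.77·0.955 = 15.06 mg/L.

15.1 mg/L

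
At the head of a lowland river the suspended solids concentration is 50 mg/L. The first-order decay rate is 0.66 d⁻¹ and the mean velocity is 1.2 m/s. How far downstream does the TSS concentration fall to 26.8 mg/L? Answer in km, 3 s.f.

98.0 km

From C = C₀·e^(−kt), t = ln(C₀/C)/k = ln(50/26.8)/0.66 = 0.6236/0.66 = 0.9449 d.
Distance = v·t = 1.2 m/s × 8.164e+04 s = 9.797e+04 m = 97.97 km.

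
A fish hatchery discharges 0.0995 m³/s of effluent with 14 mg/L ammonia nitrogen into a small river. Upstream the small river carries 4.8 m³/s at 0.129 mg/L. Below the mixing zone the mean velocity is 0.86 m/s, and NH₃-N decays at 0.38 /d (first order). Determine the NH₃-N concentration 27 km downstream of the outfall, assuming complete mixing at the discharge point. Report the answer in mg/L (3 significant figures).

After complete mixing, C₀ = (0.0995·14 + 4.8·0.129) / 4.899 = 0.4107 mg/L.
Travel time t = 2.7e+04 m / 0.86 m/s = 3.14e+04 s = 0.3634 d.
C = 0.4107·exp(−0.38·0.3634) = 0.4107·0.871 = 0.3577 mg/L.

0.358 mg/L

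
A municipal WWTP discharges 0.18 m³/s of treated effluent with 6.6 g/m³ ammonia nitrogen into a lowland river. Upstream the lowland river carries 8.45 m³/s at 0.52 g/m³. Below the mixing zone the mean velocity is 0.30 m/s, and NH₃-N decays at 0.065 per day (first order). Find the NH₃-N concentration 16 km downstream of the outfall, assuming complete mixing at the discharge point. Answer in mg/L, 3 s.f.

0.621 mg/L

After complete mixing, C₀ = (0.18·6.6 + 8.45·0.52) / 8.63 = 0.6468 mg/L.
Travel time t = 1.6e+04 m / 0.30 m/s = 5.333e+04 s = 0.6173 d.
C = 0.6468·exp(−0.065·0.6173) = 0.6468·0.9607 = 0.6214 mg/L.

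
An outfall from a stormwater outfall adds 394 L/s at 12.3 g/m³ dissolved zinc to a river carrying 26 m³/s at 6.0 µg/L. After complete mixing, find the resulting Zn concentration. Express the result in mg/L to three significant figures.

0.190 mg/L

394 L/s = 0.394 m³/s.
6.0 µg/L = 0.006 mg/L.
Conservation of mass across the mixing zone: C = (0.394·12.3 + 26·0.006) / (0.394 + 26) = 5.002/26.39 = 0.1895 mg/L.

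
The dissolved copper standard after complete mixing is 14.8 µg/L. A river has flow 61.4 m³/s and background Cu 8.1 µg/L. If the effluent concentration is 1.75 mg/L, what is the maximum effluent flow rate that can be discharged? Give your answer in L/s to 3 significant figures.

8.1 µg/L = 0.0081 mg/L.
14.8 µg/L = 0.0148 mg/L.
Mass balance at complete mixing: C_std·(Q_w + Q_r) = Q_w·C_e + Q_r·C_b.
Rearranging, Q_w = Q_r·(C_std − C_b)/(C_e − C_std) = 61.4·(0.0148 − 0.0081) / (1.75 − 0.0148) = 0.2371 m³/s.
= 237.1 L/s.

237 L/s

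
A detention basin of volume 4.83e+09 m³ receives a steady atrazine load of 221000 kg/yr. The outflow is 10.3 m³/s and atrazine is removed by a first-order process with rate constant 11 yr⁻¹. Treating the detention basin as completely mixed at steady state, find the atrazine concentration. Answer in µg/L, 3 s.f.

4.13 µg/L

Outflow Q = 10.3 m³/s × 3.156e+07 s/yr = 3.25e+08 m³/yr.
Steady-state CSTR mass balance: W = Q·C + k·V·C, so C = W/(Q + kV).
Q + kV = 3.25e+08 + 11·4.83e+09 = 5.346e+10 m³/yr.
C = 221000/5.346e+10 = 4.134e-06 kg/m³ = 0.004134 mg/L = 4.134 µg/L.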